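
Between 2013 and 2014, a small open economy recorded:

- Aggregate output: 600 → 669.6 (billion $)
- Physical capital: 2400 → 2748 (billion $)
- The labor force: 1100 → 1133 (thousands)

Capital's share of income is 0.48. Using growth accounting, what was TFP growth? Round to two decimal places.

Aggregate output growth = (669.6 − 600) / 600 = 11.6%.
Physical capital growth = (2748 − 2400) / 2400 = 14.5%.
The labor force growth = (1133 − 1100) / 1100 = 3%.
Labor's share = 1 − 0.48 = 0.52.
Physical capital: 0.48 × 14.5 = 6.96 pp.
The labor force: 0.52 × 3 = 1.56 pp.
TFP growth = 11.6 − 8.52 = 3.08%.

3.08%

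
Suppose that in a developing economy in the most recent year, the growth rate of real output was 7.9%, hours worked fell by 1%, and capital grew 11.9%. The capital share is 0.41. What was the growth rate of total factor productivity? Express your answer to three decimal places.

Labor's share = 1 − 0.41 = 0.59.
Capital: 0.41 × 11.9 = 4.879 pp.
Hours worked: 0.59 × (-1) = -0.59 pp.
TFP growth = 7.9 − 4.289 = 3.611%.

3.611%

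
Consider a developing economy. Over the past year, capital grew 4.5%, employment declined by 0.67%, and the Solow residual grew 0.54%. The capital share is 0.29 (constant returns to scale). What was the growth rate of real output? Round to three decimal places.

Labor's share = 1 − 0.29 = 0.71.
Capital: 0.29 × 4.5 = 1.305 pp.
Employment: 0.71 × (-0.67) = -0.4757 pp.
Output growth = 0.54 + 0.8293 = 1.3693%.

Real output grew 1.369%.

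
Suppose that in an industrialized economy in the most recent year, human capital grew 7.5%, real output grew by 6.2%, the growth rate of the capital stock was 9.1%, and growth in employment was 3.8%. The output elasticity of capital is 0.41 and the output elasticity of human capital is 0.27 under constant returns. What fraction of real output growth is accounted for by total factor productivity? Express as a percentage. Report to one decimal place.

Labor's share = 1 − 0.41 − 0.27 = 0.32.
The capital stock: 0.41 × 9.1 = 3.731 pp.
Human capital: 0.27 × 7.5 = 2.025 pp.
Employment: 0.32 × 3.8 = 1.216 pp.
TFP growth = 6.2 − 6.972 = -0.772%.
TFP share of growth = -0.772 / 6.2 × 100 = -12.452%.

Total factor productivity accounted for -12.5% of growth.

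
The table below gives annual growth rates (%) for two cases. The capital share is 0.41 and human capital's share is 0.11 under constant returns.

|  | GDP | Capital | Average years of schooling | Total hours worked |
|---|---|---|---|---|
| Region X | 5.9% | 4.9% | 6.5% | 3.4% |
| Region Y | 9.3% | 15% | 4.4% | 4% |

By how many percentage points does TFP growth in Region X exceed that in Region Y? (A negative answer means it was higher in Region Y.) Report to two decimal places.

Labor's share = 1 − 0.41 − 0.11 = 0.48.
Region X: TFP = 5.9 − 2.009 − 0.715 − 1.632 = 1.544%.
Region Y: TFP = 9.3 − 6.15 − 0.484 − 1.92 = 0.746%.
Difference = 1.544 − (0.746) = 0.798 pp.

0.80 percentage points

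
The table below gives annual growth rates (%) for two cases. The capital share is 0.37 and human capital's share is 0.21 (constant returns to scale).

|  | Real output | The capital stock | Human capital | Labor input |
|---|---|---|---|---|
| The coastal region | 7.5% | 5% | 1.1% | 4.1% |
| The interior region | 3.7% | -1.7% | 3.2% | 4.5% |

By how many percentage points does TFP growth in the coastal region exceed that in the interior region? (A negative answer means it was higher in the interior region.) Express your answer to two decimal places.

1.93 percentage points

Labor's share = 1 − 0.37 − 0.21 = 0.42.
The coastal region: TFP = 7.5 − 1.85 − 0.231 − 1.722 = 3.697%.
The interior region: TFP = 3.7 + 0.629 − 0.672 − 1.89 = 1.767%.
Difference = 3.697 − (1.767) = 1.93 pp.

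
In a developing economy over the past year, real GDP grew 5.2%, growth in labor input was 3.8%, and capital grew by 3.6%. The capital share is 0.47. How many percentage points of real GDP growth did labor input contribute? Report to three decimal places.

2.014 percentage points

Labor's share = 1 − 0.47 = 0.53.
Contribution = share × growth = 0.53 × 3.8 = 2.014 pp.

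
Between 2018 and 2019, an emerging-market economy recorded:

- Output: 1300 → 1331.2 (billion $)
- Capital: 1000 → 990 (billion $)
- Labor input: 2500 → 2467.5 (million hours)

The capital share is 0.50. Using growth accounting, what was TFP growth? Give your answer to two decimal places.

TFP grew 3.55%.

Output growth = (1331.2 − 1300) / 1300 = 2.4%.
Capital growth = (990 − 1000) / 1000 = -1%.
Labor input growth = (2467.5 − 2500) / 2500 = -1.3%.
Labor's share = 1 − 0.5 = 0.5.
Capital: 0.5 × (-1) = -0.5 pp.
Labor input: 0.5 × (-1.3) = -0.65 pp.
TFP growth = 2.4 + 1.15 = 3.55%.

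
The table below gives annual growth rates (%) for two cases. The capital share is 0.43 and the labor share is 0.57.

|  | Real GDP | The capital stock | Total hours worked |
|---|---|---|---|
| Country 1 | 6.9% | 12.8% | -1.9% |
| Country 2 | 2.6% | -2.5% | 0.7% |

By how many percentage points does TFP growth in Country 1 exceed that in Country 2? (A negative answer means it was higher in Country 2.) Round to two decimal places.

Labor's share = 1 − 0.43 = 0.57.
Country 1: TFP = 6.9 − 5.504 + 1.083 = 2.479%.
Country 2: TFP = 2.6 + 1.075 − 0.399 = 3.276%.
Difference = 2.479 − (3.276) = -0.797 pp.

-0.80 percentage points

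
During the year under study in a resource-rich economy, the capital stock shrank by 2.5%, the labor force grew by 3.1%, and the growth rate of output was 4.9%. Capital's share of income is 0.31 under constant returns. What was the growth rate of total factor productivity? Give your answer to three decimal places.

3.536%

Labor's share = 1 − 0.31 = 0.69.
The capital stock: 0.31 × (-2.5) = -0.775 pp.
The labor force: 0.69 × 3.1 = 2.139 pp.
TFP growth = 4.9 − 1.364 = 3.536%.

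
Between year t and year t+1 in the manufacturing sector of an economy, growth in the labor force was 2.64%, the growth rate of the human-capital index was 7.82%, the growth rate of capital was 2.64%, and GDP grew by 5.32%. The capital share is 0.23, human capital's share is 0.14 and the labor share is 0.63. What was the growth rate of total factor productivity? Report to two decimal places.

Labor's share = 1 − 0.23 − 0.14 = 0.63.
Capital: 0.23 × 2.64 = 0.6072 pp.
The human-capital index: 0.14 × 7.82 = 1.0948 pp.
The labor force: 0.63 × 2.64 = 1.6632 pp.
TFP growth = 5.32 − 3.3652 = 1.9548%.

1.95%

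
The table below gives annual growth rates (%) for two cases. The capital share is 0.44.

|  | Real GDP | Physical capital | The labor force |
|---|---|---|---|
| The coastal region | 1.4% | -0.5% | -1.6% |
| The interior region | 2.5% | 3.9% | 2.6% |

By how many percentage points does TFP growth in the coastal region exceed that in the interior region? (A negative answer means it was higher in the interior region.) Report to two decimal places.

3.19 percentage points

Labor's share = 1 − 0.44 = 0.56.
The coastal region: TFP = 1.4 + 0.22 + 0.896 = 2.516%.
The interior region: TFP = 2.5 − 1.716 − 1.456 = -0.672%.
Difference = 2.516 − (-0.672) = 3.188 pp.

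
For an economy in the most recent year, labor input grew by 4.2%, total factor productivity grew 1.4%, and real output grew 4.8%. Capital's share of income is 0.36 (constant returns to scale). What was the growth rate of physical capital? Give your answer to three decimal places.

1.978%

Labor's share = 1 − 0.36 = 0.64.
gY = gA + 0.64×4.2 + 0.36×g.
0.36×g = 4.8 − 1.4 − 2.688 = 0.712.
g = 0.712 / 0.36 = 1.97778%.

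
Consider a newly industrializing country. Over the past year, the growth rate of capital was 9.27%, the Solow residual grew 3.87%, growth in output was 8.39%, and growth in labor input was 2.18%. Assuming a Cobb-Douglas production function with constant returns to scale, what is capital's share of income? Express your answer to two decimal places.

gY = gA + α·gK + (1−α)·gL, so gY − gA − gL = α(gK − gL).
8.39 − 3.87 − 2.18 = α × (9.27 − 2.18).
2.34 = 7.09 α, so α = 0.33.

α = 0.33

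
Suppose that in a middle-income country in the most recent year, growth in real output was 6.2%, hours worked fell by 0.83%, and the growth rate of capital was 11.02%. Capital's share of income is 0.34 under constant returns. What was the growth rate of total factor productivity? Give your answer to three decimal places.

3.001%

Labor's share = 1 − 0.34 = 0.66.
Capital: 0.34 × 11.02 = 3.7468 pp.
Hours worked: 0.66 × (-0.83) = -0.5478 pp.
TFP growth = 6.2 − 3.199 = 3.001%.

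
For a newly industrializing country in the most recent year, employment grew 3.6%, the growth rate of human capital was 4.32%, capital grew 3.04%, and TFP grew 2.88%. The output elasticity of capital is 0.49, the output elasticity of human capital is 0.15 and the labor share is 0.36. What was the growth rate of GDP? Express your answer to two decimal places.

GDP grew 6.31%.

Labor's share = 1 − 0.49 − 0.15 = 0.36.
Capital: 0.49 × 3.04 = 1.4896 pp.
Human capital: 0.15 × 4.32 = 0.648 pp.
Employment: 0.36 × 3.6 = 1.296 pp.
Output growth = 2.88 + 3.4336 = 6.3136%.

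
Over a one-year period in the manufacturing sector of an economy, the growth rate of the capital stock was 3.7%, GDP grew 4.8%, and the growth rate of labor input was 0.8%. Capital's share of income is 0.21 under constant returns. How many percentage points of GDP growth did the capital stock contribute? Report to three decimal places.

Contribution = share × growth = 0.21 × 3.7 = 0.777 pp.

0.777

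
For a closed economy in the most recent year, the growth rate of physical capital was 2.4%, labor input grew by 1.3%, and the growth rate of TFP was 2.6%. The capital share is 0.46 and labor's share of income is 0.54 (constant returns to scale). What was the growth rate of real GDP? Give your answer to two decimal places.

Labor's share = 1 − 0.46 = 0.54.
Physical capital: 0.46 × 2.4 = 1.104 pp.
Labor input: 0.54 × 1.3 = 0.702 pp.
Output growth = 2.6 + 1.806 = 4.406%.

Real GDP grew 4.41%.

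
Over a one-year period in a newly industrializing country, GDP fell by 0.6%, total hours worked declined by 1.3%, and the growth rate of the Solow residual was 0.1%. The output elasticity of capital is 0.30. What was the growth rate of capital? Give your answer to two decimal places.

0.70%

Labor's share = 1 − 0.3 = 0.7.
gY = gA + 0.7×(-1.3) + 0.3×g.
0.3×g = -0.6 − 0.1 + 0.91 = 0.21.
g = 0.21 / 0.3 = 0.7%.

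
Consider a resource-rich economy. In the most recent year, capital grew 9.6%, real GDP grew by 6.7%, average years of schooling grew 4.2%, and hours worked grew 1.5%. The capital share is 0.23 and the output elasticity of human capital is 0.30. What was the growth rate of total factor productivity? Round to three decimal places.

Labor's share = 1 − 0.23 − 0.3 = 0.47.
Capital: 0.23 × 9.6 = 2.208 pp.
Average years of schooling: 0.3 × 4.2 = 1.26 pp.
Hours worked: 0.47 × 1.5 = 0.705 pp.
TFP growth = 6.7 − 4.173 = 2.527%.

2.527%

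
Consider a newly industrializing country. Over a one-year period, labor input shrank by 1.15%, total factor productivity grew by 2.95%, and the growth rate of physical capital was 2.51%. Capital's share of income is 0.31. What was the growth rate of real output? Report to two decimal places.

Labor's share = 1 − 0.31 = 0.69.
Physical capital: 0.31 × 2.51 = 0.7781 pp.
Labor input: 0.69 × (-1.15) = -0.7935 pp.
Output growth = 2.95 + (-0.0154) = 2.9346%.

2.93%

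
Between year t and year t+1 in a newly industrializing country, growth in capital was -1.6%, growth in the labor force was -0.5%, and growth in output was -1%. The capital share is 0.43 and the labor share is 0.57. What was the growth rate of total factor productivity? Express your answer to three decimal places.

Labor's share = 1 − 0.43 = 0.57.
Capital: 0.43 × (-1.6) = -0.688 pp.
The labor force: 0.57 × (-0.5) = -0.285 pp.
TFP growth = -1 + 0.973 = -0.027%.

-0.027%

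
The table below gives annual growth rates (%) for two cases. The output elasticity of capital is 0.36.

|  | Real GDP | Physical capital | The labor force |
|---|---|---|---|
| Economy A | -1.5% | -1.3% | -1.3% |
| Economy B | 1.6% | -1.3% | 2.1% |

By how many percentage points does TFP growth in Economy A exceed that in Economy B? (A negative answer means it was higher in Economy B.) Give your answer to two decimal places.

Labor's share = 1 − 0.36 = 0.64.
Economy A: TFP = -1.5 + 0.468 + 0.832 = -0.2%.
Economy B: TFP = 1.6 + 0.468 − 1.344 = 0.724%.
Difference = -0.2 − (0.724) = -0.924 pp.

-0.92 percentage points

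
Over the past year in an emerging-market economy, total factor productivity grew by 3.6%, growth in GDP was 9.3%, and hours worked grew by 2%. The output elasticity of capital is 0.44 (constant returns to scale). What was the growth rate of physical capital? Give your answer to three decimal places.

10.409%

Labor's share = 1 − 0.44 = 0.56.
gY = gA + 0.56×2 + 0.44×g.
0.44×g = 9.3 − 3.6 − 1.12 = 4.58.
g = 4.58 / 0.44 = 10.40909%.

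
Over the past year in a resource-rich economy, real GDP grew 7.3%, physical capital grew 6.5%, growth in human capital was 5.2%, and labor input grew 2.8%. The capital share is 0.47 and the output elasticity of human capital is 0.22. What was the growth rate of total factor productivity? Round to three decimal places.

Labor's share = 1 − 0.47 − 0.22 = 0.31.
Physical capital: 0.47 × 6.5 = 3.055 pp.
Human capital: 0.22 × 5.2 = 1.144 pp.
Labor input: 0.31 × 2.8 = 0.868 pp.
TFP growth = 7.3 − 5.067 = 2.233%.

Total factor productivity growth was 2.233%.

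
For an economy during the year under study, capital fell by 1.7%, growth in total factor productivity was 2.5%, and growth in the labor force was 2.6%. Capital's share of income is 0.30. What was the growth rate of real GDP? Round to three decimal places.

Labor's share = 1 − 0.3 = 0.7.
Capital: 0.3 × (-1.7) = -0.51 pp.
The labor force: 0.7 × 2.6 = 1.82 pp.
Output growth = 2.5 + 1.31 = 3.81%.

Real GDP growth was 3.810%.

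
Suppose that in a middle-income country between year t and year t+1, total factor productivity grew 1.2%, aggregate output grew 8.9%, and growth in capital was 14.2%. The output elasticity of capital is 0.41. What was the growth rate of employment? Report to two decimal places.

Labor's share = 1 − 0.41 = 0.59.
gY = gA + 0.41×14.2 + 0.59×g.
0.59×g = 8.9 − 1.2 − 5.822 = 1.878.
g = 1.878 / 0.59 = 3.1831%.

3.18%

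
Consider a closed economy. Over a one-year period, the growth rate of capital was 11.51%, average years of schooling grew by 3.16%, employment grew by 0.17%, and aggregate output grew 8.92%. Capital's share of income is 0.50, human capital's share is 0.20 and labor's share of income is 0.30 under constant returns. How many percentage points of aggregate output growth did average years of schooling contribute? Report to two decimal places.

Contribution = share × growth = 0.2 × 3.16 = 0.632 pp.

0.63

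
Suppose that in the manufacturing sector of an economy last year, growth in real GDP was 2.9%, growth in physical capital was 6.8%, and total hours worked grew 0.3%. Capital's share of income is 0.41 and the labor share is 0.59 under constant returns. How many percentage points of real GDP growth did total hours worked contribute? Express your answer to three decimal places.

Labor's share = 1 − 0.41 = 0.59.
Contribution = share × growth = 0.59 × 0.3 = 0.177 pp.

0.177 pp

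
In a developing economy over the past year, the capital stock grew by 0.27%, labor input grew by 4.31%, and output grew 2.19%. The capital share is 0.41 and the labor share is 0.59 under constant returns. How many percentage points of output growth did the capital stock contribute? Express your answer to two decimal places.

Contribution = share × growth = 0.41 × 0.27 = 0.1107 pp.

0.11 pp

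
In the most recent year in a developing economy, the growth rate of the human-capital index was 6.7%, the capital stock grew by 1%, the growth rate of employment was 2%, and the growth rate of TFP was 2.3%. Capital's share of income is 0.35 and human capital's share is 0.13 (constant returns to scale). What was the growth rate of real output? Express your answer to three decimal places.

Labor's share = 1 − 0.35 − 0.13 = 0.52.
The capital stock: 0.35 × 1 = 0.35 pp.
The human-capital index: 0.13 × 6.7 = 0.871 pp.
Employment: 0.52 × 2 = 1.04 pp.
Output growth = 2.3 + 2.261 = 4.561%.

4.561%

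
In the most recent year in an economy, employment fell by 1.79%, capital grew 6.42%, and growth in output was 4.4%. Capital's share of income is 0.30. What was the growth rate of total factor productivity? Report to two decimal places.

Total factor productivity growth was 3.73%.

Labor's share = 1 − 0.3 = 0.7.
Capital: 0.3 × 6.42 = 1.926 pp.
Employment: 0.7 × (-1.79) = -1.253 pp.
TFP growth = 4.4 − 0.673 = 3.727%.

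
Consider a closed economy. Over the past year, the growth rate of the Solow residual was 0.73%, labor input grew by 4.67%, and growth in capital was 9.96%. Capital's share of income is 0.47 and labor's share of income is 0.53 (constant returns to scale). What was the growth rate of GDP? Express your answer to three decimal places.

Labor's share = 1 − 0.47 = 0.53.
Capital: 0.47 × 9.96 = 4.6812 pp.
Labor input: 0.53 × 4.67 = 2.4751 pp.
Output growth = 0.73 + 7.1563 = 7.8863%.

7.886%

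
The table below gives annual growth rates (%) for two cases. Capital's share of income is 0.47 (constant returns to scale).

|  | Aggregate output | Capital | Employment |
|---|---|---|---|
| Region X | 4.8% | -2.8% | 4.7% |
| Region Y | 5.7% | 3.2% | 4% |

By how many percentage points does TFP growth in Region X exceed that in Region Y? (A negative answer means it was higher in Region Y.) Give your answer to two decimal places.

1.55 percentage points

Labor's share = 1 − 0.47 = 0.53.
Region X: TFP = 4.8 + 1.316 − 2.491 = 3.625%.
Region Y: TFP = 5.7 − 1.504 − 2.12 = 2.076%.
Difference = 3.625 − (2.076) = 1.549 pp.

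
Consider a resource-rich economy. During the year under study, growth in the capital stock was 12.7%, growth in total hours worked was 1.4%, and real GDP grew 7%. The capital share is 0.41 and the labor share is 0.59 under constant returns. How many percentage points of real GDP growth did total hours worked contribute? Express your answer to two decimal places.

0.83 pp

Labor's share = 1 − 0.41 = 0.59.
Contribution = share × growth = 0.59 × 1.4 = 0.826 pp.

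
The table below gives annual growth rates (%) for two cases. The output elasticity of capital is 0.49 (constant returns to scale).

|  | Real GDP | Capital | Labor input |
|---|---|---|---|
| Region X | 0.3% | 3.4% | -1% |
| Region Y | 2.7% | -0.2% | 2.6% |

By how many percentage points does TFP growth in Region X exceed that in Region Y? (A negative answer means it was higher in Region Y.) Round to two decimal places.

-2.33 percentage points

Labor's share = 1 − 0.49 = 0.51.
Region X: TFP = 0.3 − 1.666 + 0.51 = -0.856%.
Region Y: TFP = 2.7 + 0.098 − 1.326 = 1.472%.
Difference = -0.856 − (1.472) = -2.328 pp.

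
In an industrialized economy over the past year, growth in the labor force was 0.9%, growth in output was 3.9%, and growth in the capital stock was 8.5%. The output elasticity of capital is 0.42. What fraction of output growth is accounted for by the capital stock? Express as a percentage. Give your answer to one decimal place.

The capital stock accounted for 91.5% of growth.

The capital stock contributed 0.42 × 8.5 = 3.57 pp.
Share of growth = 3.57 / 3.9 × 100 = 91.538%.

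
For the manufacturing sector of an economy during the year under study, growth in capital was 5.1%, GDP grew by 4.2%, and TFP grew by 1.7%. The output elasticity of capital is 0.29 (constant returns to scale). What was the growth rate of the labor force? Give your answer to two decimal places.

Labor's share = 1 − 0.29 = 0.71.
gY = gA + 0.29×5.1 + 0.71×g.
0.71×g = 4.2 − 1.7 − 1.479 = 1.021.
g = 1.021 / 0.71 = 1.438%.

1.44%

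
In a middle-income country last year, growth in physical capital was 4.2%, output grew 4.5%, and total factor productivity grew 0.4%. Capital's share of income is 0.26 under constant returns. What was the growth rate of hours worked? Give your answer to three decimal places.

Hours worked growth was 4.065%.

Labor's share = 1 − 0.26 = 0.74.
gY = gA + 0.26×4.2 + 0.74×g.
0.74×g = 4.5 − 0.4 − 1.092 = 3.008.
g = 3.008 / 0.74 = 4.06486%.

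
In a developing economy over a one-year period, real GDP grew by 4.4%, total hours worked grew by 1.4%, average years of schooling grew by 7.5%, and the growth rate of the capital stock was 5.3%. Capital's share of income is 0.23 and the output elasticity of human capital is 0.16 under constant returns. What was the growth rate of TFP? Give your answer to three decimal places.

Labor's share = 1 − 0.23 − 0.16 = 0.61.
The capital stock: 0.23 × 5.3 = 1.219 pp.
Average years of schooling: 0.16 × 7.5 = 1.2 pp.
Total hours worked: 0.61 × 1.4 = 0.854 pp.
TFP growth = 4.4 − 3.273 = 1.127%.

TFP growth was 1.127%.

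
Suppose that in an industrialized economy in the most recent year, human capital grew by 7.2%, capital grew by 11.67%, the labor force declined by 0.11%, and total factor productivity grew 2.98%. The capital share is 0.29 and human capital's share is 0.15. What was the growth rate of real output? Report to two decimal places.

Real output grew 7.38%.

Labor's share = 1 − 0.29 − 0.15 = 0.56.
Capital: 0.29 × 11.67 = 3.3843 pp.
Human capital: 0.15 × 7.2 = 1.08 pp.
The labor force: 0.56 × (-0.11) = -0.0616 pp.
Output growth = 2.98 + 4.4027 = 7.3827%.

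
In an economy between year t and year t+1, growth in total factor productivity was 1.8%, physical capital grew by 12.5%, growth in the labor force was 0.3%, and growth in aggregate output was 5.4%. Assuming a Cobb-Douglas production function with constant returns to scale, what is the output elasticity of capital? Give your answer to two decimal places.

gY = gA + α·gK + (1−α)·gL, so gY − gA − gL = α(gK − gL).
5.4 − 1.8 − 0.3 = α × (12.5 − 0.3).
3.3 = 12.2 α, so α = 0.2705.

α = 0.27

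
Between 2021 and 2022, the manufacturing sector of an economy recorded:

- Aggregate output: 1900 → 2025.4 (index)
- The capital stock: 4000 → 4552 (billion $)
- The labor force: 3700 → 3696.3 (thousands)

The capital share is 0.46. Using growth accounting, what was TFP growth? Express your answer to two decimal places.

Aggregate output growth = (2025.4 − 1900) / 1900 = 6.6%.
The capital stock growth = (4552 − 4000) / 4000 = 13.8%.
The labor force growth = (3696.3 − 3700) / 3700 = -0.1%.
Labor's share = 1 − 0.46 = 0.54.
The capital stock: 0.46 × 13.8 = 6.348 pp.
The labor force: 0.54 × (-0.1) = -0.054 pp.
TFP growth = 6.6 − 6.294 = 0.306%.

0.31%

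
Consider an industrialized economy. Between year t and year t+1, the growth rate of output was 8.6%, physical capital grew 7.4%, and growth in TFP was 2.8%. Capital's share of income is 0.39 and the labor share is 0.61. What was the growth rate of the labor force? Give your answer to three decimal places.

Labor's share = 1 − 0.39 = 0.61.
gY = gA + 0.39×7.4 + 0.61×g.
0.61×g = 8.6 − 2.8 − 2.886 = 2.914.
g = 2.914 / 0.61 = 4.77705%.

The labor force grew 4.777%.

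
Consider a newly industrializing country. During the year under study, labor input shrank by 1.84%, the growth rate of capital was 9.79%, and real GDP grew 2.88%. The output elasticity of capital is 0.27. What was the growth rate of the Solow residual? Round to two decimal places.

Labor's share = 1 − 0.27 = 0.73.
Capital: 0.27 × 9.79 = 2.6433 pp.
Labor input: 0.73 × (-1.84) = -1.3432 pp.
TFP growth = 2.88 − 1.3001 = 1.5799%.

1.58%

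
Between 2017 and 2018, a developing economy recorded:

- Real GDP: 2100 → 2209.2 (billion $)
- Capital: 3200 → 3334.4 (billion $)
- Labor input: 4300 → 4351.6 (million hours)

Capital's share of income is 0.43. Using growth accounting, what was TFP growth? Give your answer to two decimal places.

2.71%

Real GDP growth = (2209.2 − 2100) / 2100 = 5.2%.
Capital growth = (3334.4 − 3200) / 3200 = 4.2%.
Labor input growth = (4351.6 − 4300) / 4300 = 1.2%.
Labor's share = 1 − 0.43 = 0.57.
Capital: 0.43 × 4.2 = 1.806 pp.
Labor input: 0.57 × 1.2 = 0.684 pp.
TFP growth = 5.2 − 2.49 = 2.71%.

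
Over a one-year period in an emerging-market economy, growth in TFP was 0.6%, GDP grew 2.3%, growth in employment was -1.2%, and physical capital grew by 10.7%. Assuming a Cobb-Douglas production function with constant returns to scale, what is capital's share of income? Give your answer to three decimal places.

Capital's share of income is 0.244.

gY = gA + α·gK + (1−α)·gL, so gY − gA − gL = α(gK − gL).
2.3 − 0.6 + 1.2 = α × (10.7 − (-1.2)).
2.9 = 11.9 α, so α = 0.2437.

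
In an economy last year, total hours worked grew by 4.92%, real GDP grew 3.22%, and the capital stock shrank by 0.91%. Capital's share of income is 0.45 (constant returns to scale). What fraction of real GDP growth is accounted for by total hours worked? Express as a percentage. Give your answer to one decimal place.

Total hours worked accounted for 84.0% of growth.

Labor's share = 1 − 0.45 = 0.55.
Total hours worked contributed 0.55 × 4.92 = 2.706 pp.
Share of growth = 2.706 / 3.22 × 100 = 84.037%.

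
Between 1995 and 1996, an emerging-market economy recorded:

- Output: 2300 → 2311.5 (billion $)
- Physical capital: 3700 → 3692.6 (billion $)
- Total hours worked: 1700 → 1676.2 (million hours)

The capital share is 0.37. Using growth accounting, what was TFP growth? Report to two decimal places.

TFP growth was 1.46%.

Output growth = (2311.5 − 2300) / 2300 = 0.5%.
Physical capital growth = (3692.6 − 3700) / 3700 = -0.2%.
Total hours worked growth = (1676.2 − 1700) / 1700 = -1.4%.
Labor's share = 1 − 0.37 = 0.63.
Physical capital: 0.37 × (-0.2) = -0.074 pp.
Total hours worked: 0.63 × (-1.4) = -0.882 pp.
TFP growth = 0.5 + 0.956 = 1.456%.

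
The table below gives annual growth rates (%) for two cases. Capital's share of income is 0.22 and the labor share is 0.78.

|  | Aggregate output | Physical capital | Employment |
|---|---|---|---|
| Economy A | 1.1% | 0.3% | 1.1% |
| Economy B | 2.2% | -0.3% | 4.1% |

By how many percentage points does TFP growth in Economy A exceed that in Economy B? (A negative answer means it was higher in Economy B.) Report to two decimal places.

Labor's share = 1 − 0.22 = 0.78.
Economy A: TFP = 1.1 − 0.066 − 0.858 = 0.176%.
Economy B: TFP = 2.2 + 0.066 − 3.198 = -0.932%.
Difference = 0.176 − (-0.932) = 1.108 pp.

1.11 percentage points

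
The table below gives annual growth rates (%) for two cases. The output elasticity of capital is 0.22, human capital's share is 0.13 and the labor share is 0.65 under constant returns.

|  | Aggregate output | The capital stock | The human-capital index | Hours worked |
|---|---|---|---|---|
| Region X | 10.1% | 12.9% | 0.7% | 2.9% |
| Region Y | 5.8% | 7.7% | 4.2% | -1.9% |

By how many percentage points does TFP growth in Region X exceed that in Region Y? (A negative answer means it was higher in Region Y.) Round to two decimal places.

0.49 percentage points

Labor's share = 1 − 0.22 − 0.13 = 0.65.
Region X: TFP = 10.1 − 2.838 − 0.091 − 1.885 = 5.286%.
Region Y: TFP = 5.8 − 1.694 − 0.546 + 1.235 = 4.795%.
Difference = 5.286 − (4.795) = 0.491 pp.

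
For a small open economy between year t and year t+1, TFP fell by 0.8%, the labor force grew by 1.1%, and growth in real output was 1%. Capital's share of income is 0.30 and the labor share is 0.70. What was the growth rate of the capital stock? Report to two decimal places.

Labor's share = 1 − 0.3 = 0.7.
gY = gA + 0.7×1.1 + 0.3×g.
0.3×g = 1 + 0.8 − 0.77 = 1.03.
g = 1.03 / 0.3 = 3.4333%.

The capital stock growth was 3.43%.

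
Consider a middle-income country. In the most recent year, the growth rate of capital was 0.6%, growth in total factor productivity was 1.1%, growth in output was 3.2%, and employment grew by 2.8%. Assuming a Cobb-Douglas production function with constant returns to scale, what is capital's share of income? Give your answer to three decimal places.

0.318

gY = gA + α·gK + (1−α)·gL, so gY − gA − gL = α(gK − gL).
3.2 − 1.1 − 2.8 = α × (0.6 − 2.8).
-0.7 = -2.2 α, so α = 0.31818.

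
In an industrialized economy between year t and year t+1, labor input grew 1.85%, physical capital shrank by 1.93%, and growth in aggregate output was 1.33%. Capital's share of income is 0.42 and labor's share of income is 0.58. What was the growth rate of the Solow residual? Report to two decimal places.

Labor's share = 1 − 0.42 = 0.58.
Physical capital: 0.42 × (-1.93) = -0.8106 pp.
Labor input: 0.58 × 1.85 = 1.073 pp.
TFP growth = 1.33 − 0.2624 = 1.0676%.

1.07%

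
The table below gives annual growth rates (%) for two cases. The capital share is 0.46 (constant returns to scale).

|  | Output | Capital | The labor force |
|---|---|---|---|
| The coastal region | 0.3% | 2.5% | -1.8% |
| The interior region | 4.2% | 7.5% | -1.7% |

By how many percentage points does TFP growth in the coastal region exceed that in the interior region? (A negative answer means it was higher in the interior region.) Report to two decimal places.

-1.55 percentage points

Labor's share = 1 − 0.46 = 0.54.
The coastal region: TFP = 0.3 − 1.15 + 0.972 = 0.122%.
The interior region: TFP = 4.2 − 3.45 + 0.918 = 1.668%.
Difference = 0.122 − (1.668) = -1.546 pp.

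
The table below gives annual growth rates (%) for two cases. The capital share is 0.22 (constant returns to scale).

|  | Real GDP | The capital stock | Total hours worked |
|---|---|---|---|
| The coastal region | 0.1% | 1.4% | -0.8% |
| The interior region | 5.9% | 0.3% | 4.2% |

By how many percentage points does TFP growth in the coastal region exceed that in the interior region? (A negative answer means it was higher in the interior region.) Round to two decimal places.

-2.14 percentage points

Labor's share = 1 − 0.22 = 0.78.
The coastal region: TFP = 0.1 − 0.308 + 0.624 = 0.416%.
The interior region: TFP = 5.9 − 0.066 − 3.276 = 2.558%.
Difference = 0.416 − (2.558) = -2.142 pp.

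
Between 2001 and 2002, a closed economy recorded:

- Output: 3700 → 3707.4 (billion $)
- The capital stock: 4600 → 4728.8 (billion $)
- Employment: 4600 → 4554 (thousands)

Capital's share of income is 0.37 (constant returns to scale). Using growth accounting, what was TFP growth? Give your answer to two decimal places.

-0.21%

Output growth = (3707.4 − 3700) / 3700 = 0.2%.
The capital stock growth = (4728.8 − 4600) / 4600 = 2.8%.
Employment growth = (4554 − 4600) / 4600 = -1%.
Labor's share = 1 − 0.37 = 0.63.
The capital stock: 0.37 × 2.8 = 1.036 pp.
Employment: 0.63 × (-1) = -0.63 pp.
TFP growth = 0.2 − 0.406 = -0.206%.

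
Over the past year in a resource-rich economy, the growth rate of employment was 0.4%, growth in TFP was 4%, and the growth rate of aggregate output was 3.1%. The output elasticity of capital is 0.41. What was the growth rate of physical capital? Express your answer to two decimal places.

Labor's share = 1 − 0.41 = 0.59.
gY = gA + 0.59×0.4 + 0.41×g.
0.41×g = 3.1 − 4 − 0.236 = -1.136.
g = -1.136 / 0.41 = -2.7707%.

-2.77%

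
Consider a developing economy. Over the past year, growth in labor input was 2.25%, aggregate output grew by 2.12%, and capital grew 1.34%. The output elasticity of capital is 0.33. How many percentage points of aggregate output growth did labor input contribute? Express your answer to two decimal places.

Labor's share = 1 − 0.33 = 0.67.
Contribution = share × growth = 0.67 × 2.25 = 1.5075 pp.

1.51 pp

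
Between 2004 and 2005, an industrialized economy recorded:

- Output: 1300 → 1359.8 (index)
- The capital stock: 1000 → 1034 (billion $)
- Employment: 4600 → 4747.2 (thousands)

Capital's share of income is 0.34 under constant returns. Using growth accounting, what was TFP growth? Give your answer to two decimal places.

1.33%

Output growth = (1359.8 − 1300) / 1300 = 4.6%.
The capital stock growth = (1034 − 1000) / 1000 = 3.4%.
Employment growth = (4747.2 − 4600) / 4600 = 3.2%.
Labor's share = 1 − 0.34 = 0.66.
The capital stock: 0.34 × 3.4 = 1.156 pp.
Employment: 0.66 × 3.2 = 2.112 pp.
TFP growth = 4.6 − 3.268 = 1.332%.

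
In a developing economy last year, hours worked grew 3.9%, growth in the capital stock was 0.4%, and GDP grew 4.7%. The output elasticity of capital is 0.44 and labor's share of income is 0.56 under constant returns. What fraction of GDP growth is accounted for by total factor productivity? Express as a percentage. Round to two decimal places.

Total factor productivity accounted for 49.79% of growth.

Labor's share = 1 − 0.44 = 0.56.
The capital stock: 0.44 × 0.4 = 0.176 pp.
Hours worked: 0.56 × 3.9 = 2.184 pp.
TFP growth = 4.7 − 2.36 = 2.34%.
TFP share of growth = 2.34 / 4.7 × 100 = 49.7872%.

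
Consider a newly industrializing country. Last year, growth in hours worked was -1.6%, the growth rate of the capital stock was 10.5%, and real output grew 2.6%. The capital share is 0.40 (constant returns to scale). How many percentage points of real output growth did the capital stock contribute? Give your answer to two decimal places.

Contribution = share × growth = 0.4 × 10.5 = 4.2 pp.

4.20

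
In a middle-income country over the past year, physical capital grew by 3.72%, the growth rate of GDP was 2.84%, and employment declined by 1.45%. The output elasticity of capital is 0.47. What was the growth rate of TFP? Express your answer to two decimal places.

Labor's share = 1 − 0.47 = 0.53.
Physical capital: 0.47 × 3.72 = 1.7484 pp.
Employment: 0.53 × (-1.45) = -0.7685 pp.
TFP growth = 2.84 − 0.9799 = 1.8601%.

TFP grew 1.86%.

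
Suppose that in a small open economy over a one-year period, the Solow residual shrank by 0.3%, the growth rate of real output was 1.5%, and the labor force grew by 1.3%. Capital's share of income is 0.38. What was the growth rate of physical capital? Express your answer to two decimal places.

Physical capital growth was 2.62%.

Labor's share = 1 − 0.38 = 0.62.
gY = gA + 0.62×1.3 + 0.38×g.
0.38×g = 1.5 + 0.3 − 0.806 = 0.994.
g = 0.994 / 0.38 = 2.6158%.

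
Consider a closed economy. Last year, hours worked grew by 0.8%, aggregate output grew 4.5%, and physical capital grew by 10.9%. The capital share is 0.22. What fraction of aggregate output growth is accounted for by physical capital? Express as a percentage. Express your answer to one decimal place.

Physical capital accounted for 53.3% of growth.

Physical capital contributed 0.22 × 10.9 = 2.398 pp.
Share of growth = 2.398 / 4.5 × 100 = 53.289%.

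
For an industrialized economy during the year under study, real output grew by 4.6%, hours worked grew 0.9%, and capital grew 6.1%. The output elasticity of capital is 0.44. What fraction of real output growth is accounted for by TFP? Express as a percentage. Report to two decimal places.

Labor's share = 1 − 0.44 = 0.56.
Capital: 0.44 × 6.1 = 2.684 pp.
Hours worked: 0.56 × 0.9 = 0.504 pp.
TFP growth = 4.6 − 3.188 = 1.412%.
TFP share of growth = 1.412 / 4.6 × 100 = 30.6957%.

30.70%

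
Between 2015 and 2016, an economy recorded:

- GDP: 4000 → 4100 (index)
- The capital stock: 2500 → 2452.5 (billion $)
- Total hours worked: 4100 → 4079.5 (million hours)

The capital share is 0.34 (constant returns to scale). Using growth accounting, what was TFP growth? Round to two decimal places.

GDP growth = (4100 − 4000) / 4000 = 2.5%.
The capital stock growth = (2452.5 − 2500) / 2500 = -1.9%.
Total hours worked growth = (4079.5 − 4100) / 4100 = -0.5%.
Labor's share = 1 − 0.34 = 0.66.
The capital stock: 0.34 × (-1.9) = -0.646 pp.
Total hours worked: 0.66 × (-0.5) = -0.33 pp.
TFP growth = 2.5 + 0.976 = 3.476%.

3.48%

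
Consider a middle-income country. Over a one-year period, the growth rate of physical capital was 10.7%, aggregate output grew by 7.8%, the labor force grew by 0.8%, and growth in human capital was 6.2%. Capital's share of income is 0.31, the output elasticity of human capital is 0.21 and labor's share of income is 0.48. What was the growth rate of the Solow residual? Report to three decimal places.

Labor's share = 1 − 0.31 − 0.21 = 0.48.
Physical capital: 0.31 × 10.7 = 3.317 pp.
Human capital: 0.21 × 6.2 = 1.302 pp.
The labor force: 0.48 × 0.8 = 0.384 pp.
TFP growth = 7.8 − 5.003 = 2.797%.

2.797%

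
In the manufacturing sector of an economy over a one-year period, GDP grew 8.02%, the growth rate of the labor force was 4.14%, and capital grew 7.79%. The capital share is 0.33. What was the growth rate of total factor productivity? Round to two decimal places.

Labor's share = 1 − 0.33 = 0.67.
Capital: 0.33 × 7.79 = 2.5707 pp.
The labor force: 0.67 × 4.14 = 2.7738 pp.
TFP growth = 8.02 − 5.3445 = 2.6755%.

2.68%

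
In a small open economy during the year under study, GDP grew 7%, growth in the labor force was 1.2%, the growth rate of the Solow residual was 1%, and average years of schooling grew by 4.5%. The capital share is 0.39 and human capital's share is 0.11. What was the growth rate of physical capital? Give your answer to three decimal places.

Labor's share = 1 − 0.39 − 0.11 = 0.5.
gY = gA + 0.11×4.5 + 0.5×1.2 + 0.39×g.
0.39×g = 7 − 1 − 1.095 = 4.905.
g = 4.905 / 0.39 = 12.57692%.

12.577%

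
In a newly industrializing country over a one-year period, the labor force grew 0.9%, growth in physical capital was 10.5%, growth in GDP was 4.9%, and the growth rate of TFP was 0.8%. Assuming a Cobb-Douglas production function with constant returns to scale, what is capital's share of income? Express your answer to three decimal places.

0.333

gY = gA + α·gK + (1−α)·gL, so gY − gA − gL = α(gK − gL).
4.9 − 0.8 − 0.9 = α × (10.5 − 0.9).
3.2 = 9.6 α, so α = 0.33333.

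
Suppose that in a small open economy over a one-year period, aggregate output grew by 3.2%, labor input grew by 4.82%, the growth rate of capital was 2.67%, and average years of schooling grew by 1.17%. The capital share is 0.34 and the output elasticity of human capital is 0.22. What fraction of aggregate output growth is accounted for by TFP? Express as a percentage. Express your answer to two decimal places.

Labor's share = 1 − 0.34 − 0.22 = 0.44.
Capital: 0.34 × 2.67 = 0.9078 pp.
Average years of schooling: 0.22 × 1.17 = 0.2574 pp.
Labor input: 0.44 × 4.82 = 2.1208 pp.
TFP growth = 3.2 − 3.286 = -0.086%.
TFP share of growth = -0.086 / 3.2 × 100 = -2.6875%.

TFP accounted for -2.69% of growth.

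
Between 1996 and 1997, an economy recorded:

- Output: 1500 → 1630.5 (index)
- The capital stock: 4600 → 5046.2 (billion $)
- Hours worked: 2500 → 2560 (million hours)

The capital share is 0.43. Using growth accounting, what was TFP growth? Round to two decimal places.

Output growth = (1630.5 − 1500) / 1500 = 8.7%.
The capital stock growth = (5046.2 − 4600) / 4600 = 9.7%.
Hours worked growth = (2560 − 2500) / 2500 = 2.4%.
Labor's share = 1 − 0.43 = 0.57.
The capital stock: 0.43 × 9.7 = 4.171 pp.
Hours worked: 0.57 × 2.4 = 1.368 pp.
TFP growth = 8.7 − 5.539 = 3.161%.

TFP growth was 3.16%.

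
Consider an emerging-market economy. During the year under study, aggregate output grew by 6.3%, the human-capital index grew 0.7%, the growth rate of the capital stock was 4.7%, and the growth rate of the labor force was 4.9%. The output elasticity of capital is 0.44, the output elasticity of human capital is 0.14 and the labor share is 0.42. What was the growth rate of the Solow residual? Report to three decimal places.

2.076%

Labor's share = 1 − 0.44 − 0.14 = 0.42.
The capital stock: 0.44 × 4.7 = 2.068 pp.
The human-capital index: 0.14 × 0.7 = 0.098 pp.
The labor force: 0.42 × 4.9 = 2.058 pp.
TFP growth = 6.3 − 4.224 = 2.076%.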